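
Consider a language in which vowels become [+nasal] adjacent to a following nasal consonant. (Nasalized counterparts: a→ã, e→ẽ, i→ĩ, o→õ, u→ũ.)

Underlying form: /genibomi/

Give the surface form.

[gẽnibõmi]

/e/ before nasal /n/ → [ẽ]
/o/ before nasal /m/ → [õ]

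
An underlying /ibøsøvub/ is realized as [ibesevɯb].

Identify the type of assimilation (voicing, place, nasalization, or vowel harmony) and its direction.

vowel harmony, progressive

/ø/→[e] /ø/→[e] /u/→[ɯ].
Vowels agree with the first vowel, so the harmony is progressive.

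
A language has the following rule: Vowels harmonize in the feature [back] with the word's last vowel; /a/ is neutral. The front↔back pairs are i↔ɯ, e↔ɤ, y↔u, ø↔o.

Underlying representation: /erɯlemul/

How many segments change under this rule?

/e/ harmonizes with /u/ ([+back]) → [ɤ]
/e/ harmonizes with /u/ ([+back]) → [ɤ]
2 segments change.

2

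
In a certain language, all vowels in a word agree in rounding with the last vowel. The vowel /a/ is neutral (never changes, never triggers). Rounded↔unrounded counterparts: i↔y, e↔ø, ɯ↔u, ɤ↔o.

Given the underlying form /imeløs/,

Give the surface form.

/i/ harmonizes with /ø/ ([+round]) → [y]
/e/ harmonizes with /ø/ ([+round]) → [ø]

[ymøløs]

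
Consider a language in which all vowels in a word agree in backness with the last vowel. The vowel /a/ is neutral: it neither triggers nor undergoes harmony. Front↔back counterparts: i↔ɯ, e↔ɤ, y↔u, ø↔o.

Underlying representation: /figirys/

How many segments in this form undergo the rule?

0

No segment meets the rule's conditions.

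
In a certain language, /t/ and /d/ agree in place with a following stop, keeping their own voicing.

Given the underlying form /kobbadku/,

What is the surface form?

[kobbagku]

/d/ before /k/ (velar) → [g]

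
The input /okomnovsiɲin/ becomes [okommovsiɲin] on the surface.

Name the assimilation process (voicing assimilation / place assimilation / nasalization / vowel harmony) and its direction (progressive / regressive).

place assimilation, progressive

/n/→[m].
Each target copies a feature from the preceding segment, so the direction is progressive.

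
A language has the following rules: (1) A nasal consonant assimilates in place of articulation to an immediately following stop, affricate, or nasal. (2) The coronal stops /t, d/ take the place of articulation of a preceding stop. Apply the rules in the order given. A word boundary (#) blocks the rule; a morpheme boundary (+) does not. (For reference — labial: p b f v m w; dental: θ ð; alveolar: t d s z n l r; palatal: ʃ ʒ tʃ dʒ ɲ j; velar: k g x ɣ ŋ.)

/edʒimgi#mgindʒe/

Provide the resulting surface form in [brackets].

[edʒiŋgi#ŋgiɲdʒe]

Rule 1: /m/ before /g/ (velar) → [ŋ]
Rule 1: /m/ before /g/ (velar) → [ŋ]
Rule 1: /n/ before /dʒ/ (palatal) → [ɲ]
After rule 1: edʒiŋgi#ŋgiɲdʒe
Rule 2: no segment meets the rule's conditions; no change.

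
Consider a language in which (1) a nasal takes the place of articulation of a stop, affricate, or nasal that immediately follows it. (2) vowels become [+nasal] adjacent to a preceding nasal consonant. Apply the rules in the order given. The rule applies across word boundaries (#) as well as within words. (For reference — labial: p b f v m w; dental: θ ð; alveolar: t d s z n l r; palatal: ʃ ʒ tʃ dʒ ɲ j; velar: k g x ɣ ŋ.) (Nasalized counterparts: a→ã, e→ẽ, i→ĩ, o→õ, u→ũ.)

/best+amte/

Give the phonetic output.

Rule 1: /m/ before /t/ (alveolar) → [n]
After rule 1: best+ante
Rule 2: no segment meets the rule's conditions; no change.

[best+ante]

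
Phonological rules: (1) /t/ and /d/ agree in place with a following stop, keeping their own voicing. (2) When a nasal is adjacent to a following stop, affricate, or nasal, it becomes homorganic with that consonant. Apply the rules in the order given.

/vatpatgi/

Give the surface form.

Rule 1: /t/ before /p/ (labial) → [p]
Rule 1: /t/ before /g/ (velar) → [k]
After rule 1: vappakgi
Rule 2: no segment meets the rule's conditions; no change.

[vappakgi]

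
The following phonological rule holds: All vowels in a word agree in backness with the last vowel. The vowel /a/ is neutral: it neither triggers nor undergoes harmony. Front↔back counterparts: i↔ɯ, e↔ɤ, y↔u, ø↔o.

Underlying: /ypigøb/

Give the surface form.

[ypigøb]

no segment meets the rule's conditions; no change.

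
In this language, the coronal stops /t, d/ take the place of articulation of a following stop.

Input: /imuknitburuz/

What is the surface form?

/t/ before /b/ (labial) → [p]

[imuknipburuz]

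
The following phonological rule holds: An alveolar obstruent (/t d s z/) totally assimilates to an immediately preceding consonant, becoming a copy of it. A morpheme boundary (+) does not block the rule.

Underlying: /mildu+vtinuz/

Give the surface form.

[millu+vvinuz]

/d/ after /l/ → [l] (total assimilation)
/t/ after /v/ → [v] (total assimilation)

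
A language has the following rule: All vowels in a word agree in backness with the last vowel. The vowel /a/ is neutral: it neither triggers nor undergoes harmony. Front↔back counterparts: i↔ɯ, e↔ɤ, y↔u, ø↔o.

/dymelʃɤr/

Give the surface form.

/y/ harmonizes with /ɤ/ ([+back]) → [u]
/e/ harmonizes with /ɤ/ ([+back]) → [ɤ]

[dumɤlʃɤr]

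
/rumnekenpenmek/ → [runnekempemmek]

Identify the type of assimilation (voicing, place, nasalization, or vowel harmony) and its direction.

/m/→[n] /n/→[m] /n/→[m].
Each target copies a feature from the following segment, so the direction is regressive.

place assimilation, regressive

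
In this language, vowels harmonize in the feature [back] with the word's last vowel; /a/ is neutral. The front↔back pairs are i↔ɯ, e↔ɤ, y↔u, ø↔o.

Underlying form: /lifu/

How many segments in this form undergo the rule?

/i/ harmonizes with /u/ ([+back]) → [ɯ]
1 segment changes.

1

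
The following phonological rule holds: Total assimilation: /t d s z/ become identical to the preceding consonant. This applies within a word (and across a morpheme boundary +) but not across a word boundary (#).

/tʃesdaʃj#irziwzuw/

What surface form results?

[tʃessaʃj#irriwwuw]

/d/ after /s/ → [s] (total assimilation)
/z/ after /r/ → [r] (total assimilation)
/z/ after /w/ → [w] (total assimilation)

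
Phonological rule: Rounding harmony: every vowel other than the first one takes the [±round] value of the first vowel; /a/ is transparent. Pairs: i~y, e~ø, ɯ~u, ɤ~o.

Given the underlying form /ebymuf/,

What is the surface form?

[ebimɯf]

/y/ harmonizes with /e/ ([-round]) → [i]
/u/ harmonizes with /e/ ([-round]) → [ɯ]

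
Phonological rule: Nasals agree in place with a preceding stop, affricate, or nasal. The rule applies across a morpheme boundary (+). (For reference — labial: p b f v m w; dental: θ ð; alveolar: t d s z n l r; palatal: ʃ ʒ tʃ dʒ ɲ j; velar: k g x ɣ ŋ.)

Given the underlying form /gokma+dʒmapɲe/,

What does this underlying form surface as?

/m/ after /k/ (velar) → [ŋ]
/m/ after /dʒ/ (palatal) → [ɲ]
/ɲ/ after /p/ (labial) → [m]

[gokŋa+dʒɲapme]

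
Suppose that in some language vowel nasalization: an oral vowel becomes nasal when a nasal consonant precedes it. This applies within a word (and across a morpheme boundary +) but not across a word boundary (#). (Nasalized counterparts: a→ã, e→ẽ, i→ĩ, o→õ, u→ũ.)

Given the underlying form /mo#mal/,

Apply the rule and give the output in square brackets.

/o/ after nasal /m/ → [õ]
/a/ after nasal /m/ → [ã]

[mõ#mãl]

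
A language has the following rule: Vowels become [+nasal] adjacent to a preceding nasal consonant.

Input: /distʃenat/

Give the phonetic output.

[distʃenãt]

/a/ after nasal /n/ → [ã]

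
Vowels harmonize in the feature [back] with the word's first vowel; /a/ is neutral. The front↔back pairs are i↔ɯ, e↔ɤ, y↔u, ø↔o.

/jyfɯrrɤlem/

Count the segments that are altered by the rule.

2

/ɯ/ harmonizes with /y/ ([-back]) → [i]
/ɤ/ harmonizes with /y/ ([-back]) → [e]
2 segments change.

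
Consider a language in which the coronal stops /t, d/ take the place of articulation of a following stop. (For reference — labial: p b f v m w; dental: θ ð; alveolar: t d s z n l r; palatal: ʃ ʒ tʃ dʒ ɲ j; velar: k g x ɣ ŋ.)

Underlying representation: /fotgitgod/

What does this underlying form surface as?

[fokgikgod]

/t/ before /g/ (velar) → [k]
/t/ before /g/ (velar) → [k]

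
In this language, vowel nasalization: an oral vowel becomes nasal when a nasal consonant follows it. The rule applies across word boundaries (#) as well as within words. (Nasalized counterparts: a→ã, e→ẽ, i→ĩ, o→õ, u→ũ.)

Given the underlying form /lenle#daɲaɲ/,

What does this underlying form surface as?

[lẽnle#dãɲãɲ]

/e/ before nasal /n/ → [ẽ]
/a/ before nasal /ɲ/ → [ã]
/a/ before nasal /ɲ/ → [ã]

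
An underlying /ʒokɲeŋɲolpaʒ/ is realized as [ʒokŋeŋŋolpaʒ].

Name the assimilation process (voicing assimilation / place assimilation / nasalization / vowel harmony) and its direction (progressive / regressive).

/ɲ/→[ŋ] /ɲ/→[ŋ].
Each target copies a feature from the preceding segment, so the direction is progressive.

place assimilation, progressive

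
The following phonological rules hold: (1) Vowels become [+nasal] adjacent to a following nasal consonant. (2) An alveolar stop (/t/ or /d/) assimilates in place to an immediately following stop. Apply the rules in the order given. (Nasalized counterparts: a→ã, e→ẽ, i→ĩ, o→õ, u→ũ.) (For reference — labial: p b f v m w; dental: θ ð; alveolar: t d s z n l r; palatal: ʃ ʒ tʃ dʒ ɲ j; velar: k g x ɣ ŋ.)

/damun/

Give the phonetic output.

[dãmũn]

Rule 1: /a/ before nasal /m/ → [ã]
Rule 1: /u/ before nasal /n/ → [ũ]
After rule 1: dãmũn
Rule 2: no segment meets the rule's conditions; no change.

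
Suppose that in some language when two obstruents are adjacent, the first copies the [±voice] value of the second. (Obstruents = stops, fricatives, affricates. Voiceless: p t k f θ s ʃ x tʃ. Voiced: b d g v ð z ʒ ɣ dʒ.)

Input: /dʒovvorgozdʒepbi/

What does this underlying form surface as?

[dʒovvorgozdʒebbi]

/p/ before /b/ (voiced) → [b]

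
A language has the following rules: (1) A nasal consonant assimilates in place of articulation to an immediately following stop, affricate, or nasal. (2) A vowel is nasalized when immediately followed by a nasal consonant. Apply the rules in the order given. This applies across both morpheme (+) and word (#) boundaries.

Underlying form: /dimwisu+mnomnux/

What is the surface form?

Rule 1: /m/ before /n/ (alveolar) → [n]
Rule 1: /m/ before /n/ (alveolar) → [n]
After rule 1: dimwisu+nnonnux
Rule 2: /i/ before nasal /m/ → [ĩ]
Rule 2: /u/ before nasal /n/ → [ũ]
Rule 2: /o/ before nasal /n/ → [õ]

[dĩmwisũ+nnõnnux]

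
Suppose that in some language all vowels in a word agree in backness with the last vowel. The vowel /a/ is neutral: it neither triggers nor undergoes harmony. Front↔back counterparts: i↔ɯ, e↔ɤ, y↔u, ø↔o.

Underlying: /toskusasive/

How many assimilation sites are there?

/o/ harmonizes with /e/ ([-back]) → [ø]
/u/ harmonizes with /e/ ([-back]) → [y]
2 segments change.

2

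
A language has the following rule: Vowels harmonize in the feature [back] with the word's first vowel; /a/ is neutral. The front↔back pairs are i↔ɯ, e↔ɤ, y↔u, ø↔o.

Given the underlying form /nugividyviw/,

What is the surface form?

[nugɯvɯduvɯw]

/i/ harmonizes with /u/ ([+back]) → [ɯ]
/i/ harmonizes with /u/ ([+back]) → [ɯ]
/y/ harmonizes with /u/ ([+back]) → [u]
/i/ harmonizes with /u/ ([+back]) → [ɯ]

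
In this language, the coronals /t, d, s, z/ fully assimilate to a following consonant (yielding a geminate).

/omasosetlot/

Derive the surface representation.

[omasosellot]

/t/ before /l/ → [l] (total assimilation)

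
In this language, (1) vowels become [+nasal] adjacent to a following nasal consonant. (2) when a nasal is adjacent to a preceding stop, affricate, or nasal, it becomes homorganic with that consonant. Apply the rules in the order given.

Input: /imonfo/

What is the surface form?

[ĩmõnfo]

Rule 1: /i/ before nasal /m/ → [ĩ]
Rule 1: /o/ before nasal /n/ → [õ]
After rule 1: ĩmõnfo
Rule 2: no segment meets the rule's conditions; no change.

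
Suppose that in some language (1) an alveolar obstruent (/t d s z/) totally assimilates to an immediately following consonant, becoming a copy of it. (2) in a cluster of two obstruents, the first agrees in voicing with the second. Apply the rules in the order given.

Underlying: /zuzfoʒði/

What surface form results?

Rule 1: /z/ before /f/ → [f] (total assimilation)
After rule 1: zuffoʒði
Rule 2: no segment meets the rule's conditions; no change.

[zuffoʒði]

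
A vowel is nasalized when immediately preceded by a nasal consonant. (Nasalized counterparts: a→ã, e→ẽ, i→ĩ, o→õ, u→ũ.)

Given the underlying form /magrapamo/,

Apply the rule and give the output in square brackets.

[mãgrapamõ]

/a/ after nasal /m/ → [ã]
/o/ after nasal /m/ → [õ]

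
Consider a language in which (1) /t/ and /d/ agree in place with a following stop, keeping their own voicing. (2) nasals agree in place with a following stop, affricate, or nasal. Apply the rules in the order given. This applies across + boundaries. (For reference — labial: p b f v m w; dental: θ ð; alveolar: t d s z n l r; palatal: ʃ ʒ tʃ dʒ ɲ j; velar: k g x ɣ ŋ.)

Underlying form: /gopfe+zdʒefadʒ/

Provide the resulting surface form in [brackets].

Rule 1: no segment meets the rule's conditions; no change.
After rule 1: gopfe+zdʒefadʒ
Rule 2: no segment meets the rule's conditions; no change.

[gopfe+zdʒefadʒ]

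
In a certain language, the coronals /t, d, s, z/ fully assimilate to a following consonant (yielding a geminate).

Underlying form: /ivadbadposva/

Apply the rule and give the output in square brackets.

/d/ before /b/ → [b] (total assimilation)
/d/ before /p/ → [p] (total assimilation)
/s/ before /v/ → [v] (total assimilation)

[ivabbappovva]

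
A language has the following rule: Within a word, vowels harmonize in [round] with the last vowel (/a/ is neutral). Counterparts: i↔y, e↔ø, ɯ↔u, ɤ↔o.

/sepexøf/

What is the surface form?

[søpøxøf]

/e/ harmonizes with /ø/ ([+round]) → [ø]
/e/ harmonizes with /ø/ ([+round]) → [ø]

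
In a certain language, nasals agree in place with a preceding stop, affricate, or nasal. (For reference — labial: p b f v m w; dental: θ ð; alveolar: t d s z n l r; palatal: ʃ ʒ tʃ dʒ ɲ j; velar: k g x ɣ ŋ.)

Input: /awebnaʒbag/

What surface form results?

[awebmaʒbag]

/n/ after /b/ (labial) → [m]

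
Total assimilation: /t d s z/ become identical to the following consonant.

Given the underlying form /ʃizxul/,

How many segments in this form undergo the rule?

1

/z/ before /x/ → [x] (total assimilation)
1 segment changes.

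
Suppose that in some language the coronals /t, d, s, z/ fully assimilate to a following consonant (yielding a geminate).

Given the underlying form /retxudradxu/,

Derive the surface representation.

/t/ before /x/ → [x] (total assimilation)
/d/ before /r/ → [r] (total assimilation)
/d/ before /x/ → [x] (total assimilation)

[rexxurraxxu]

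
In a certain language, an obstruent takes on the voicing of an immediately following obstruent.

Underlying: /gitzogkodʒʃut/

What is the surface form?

[gidzokkotʃʃut]

/t/ before /z/ (voiced) → [d]
/g/ before /k/ (voiceless) → [k]
/dʒ/ before /ʃ/ (voiceless) → [tʃ]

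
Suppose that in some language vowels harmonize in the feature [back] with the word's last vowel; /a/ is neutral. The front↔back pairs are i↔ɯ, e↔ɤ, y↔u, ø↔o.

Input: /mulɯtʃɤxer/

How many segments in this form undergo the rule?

3

/u/ harmonizes with /e/ ([-back]) → [y]
/ɯ/ harmonizes with /e/ ([-back]) → [i]
/ɤ/ harmonizes with /e/ ([-back]) → [e]
3 segments change.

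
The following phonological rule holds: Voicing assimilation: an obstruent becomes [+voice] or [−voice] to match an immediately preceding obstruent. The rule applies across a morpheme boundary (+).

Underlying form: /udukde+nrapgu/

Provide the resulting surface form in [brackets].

/d/ after /k/ (voiceless) → [t]
/g/ after /p/ (voiceless) → [k]

[udukte+nrapku]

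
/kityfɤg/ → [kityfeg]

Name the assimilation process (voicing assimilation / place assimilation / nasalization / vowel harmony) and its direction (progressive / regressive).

/ɤ/→[e].
Vowels agree with the first vowel, so the harmony is progressive.

vowel harmony, progressive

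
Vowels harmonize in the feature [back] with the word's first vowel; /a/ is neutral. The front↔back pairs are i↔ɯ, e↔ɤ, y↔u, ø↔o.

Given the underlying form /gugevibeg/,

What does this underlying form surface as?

/e/ harmonizes with /u/ ([+back]) → [ɤ]
/i/ harmonizes with /u/ ([+back]) → [ɯ]
/e/ harmonizes with /u/ ([+back]) → [ɤ]

[gugɤvɯbɤg]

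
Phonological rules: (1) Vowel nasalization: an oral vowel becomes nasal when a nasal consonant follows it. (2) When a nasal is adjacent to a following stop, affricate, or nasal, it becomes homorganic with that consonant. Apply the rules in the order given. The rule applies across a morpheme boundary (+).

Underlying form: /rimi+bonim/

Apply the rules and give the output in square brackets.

[rĩmi+bõnĩm]

Rule 1: /i/ before nasal /m/ → [ĩ]
Rule 1: /o/ before nasal /n/ → [õ]
Rule 1: /i/ before nasal /m/ → [ĩ]
After rule 1: rĩmi+bõnĩm
Rule 2: no segment meets the rule's conditions; no change.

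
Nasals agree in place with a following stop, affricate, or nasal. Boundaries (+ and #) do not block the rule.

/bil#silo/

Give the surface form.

no segment meets the rule's conditions; no change.

[bil#silo]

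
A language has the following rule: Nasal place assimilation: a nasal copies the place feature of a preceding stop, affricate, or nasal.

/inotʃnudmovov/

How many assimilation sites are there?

2

/n/ after /tʃ/ (palatal) → [ɲ]
/m/ after /d/ (alveolar) → [n]
2 segments change.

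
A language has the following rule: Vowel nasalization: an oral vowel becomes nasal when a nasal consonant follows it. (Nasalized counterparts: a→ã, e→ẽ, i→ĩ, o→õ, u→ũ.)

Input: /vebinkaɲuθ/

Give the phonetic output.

/i/ before nasal /n/ → [ĩ]
/a/ before nasal /ɲ/ → [ã]

[vebĩnkãɲuθ]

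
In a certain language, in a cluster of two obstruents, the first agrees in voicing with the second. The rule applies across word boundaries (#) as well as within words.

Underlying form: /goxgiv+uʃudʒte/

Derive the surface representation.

/x/ before /g/ (voiced) → [ɣ]
/dʒ/ before /t/ (voiceless) → [tʃ]

[goɣgiv+uʃutʃte]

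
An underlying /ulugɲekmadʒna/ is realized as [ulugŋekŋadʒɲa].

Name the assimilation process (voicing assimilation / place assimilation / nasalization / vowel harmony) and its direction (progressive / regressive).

/ɲ/→[ŋ] /m/→[ŋ] /n/→[ɲ].
Each target copies a feature from the preceding segment, so the direction is progressive.

place assimilation, progressive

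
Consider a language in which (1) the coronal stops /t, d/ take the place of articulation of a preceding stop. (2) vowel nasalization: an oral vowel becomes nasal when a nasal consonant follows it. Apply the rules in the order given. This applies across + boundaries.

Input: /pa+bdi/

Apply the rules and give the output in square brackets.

Rule 1: /d/ after /b/ (labial) → [b]
After rule 1: pa+bbi
Rule 2: no segment meets the rule's conditions; no change.

[pa+bbi]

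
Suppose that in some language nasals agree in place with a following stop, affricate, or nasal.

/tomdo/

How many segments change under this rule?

1

/m/ before /d/ (alveolar) → [n]
1 segment changes.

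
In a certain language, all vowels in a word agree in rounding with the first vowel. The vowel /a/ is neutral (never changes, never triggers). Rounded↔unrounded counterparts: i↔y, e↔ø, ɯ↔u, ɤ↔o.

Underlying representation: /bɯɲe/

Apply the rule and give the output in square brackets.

no segment meets the rule's conditions; no change.

[bɯɲe]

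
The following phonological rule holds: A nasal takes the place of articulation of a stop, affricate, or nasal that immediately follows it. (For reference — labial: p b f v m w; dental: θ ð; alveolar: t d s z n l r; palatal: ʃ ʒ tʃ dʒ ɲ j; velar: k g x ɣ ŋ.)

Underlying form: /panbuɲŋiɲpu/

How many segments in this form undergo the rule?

3

/n/ before /b/ (labial) → [m]
/ɲ/ before /ŋ/ (velar) → [ŋ]
/ɲ/ before /p/ (labial) → [m]
3 segments change.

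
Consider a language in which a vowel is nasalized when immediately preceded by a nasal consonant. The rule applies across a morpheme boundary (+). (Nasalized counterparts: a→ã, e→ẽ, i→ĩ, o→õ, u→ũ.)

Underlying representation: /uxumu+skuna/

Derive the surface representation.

[uxumũ+skunã]

/u/ after nasal /m/ → [ũ]
/a/ after nasal /n/ → [ã]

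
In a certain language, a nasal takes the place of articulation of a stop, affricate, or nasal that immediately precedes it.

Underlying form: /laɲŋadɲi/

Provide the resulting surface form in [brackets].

[laɲɲadni]

/ŋ/ after /ɲ/ (palatal) → [ɲ]
/ɲ/ after /d/ (alveolar) → [n]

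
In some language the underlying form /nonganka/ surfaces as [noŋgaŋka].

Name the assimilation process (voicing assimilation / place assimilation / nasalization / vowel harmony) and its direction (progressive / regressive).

place assimilation, regressive

/n/→[ŋ] /n/→[ŋ].
Each target copies a feature from the following segment, so the direction is regressive.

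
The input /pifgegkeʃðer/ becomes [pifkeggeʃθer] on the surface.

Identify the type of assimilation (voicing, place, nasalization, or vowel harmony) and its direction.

voicing assimilation, progressive

/g/→[k] /k/→[g] /ð/→[θ].
Each target copies a feature from the preceding segment, so the direction is progressive.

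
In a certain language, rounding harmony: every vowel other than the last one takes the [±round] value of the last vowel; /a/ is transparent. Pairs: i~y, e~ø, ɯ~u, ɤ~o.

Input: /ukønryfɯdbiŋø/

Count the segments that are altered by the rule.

2

/ɯ/ harmonizes with /ø/ ([+round]) → [u]
/i/ harmonizes with /ø/ ([+round]) → [y]
2 segments change.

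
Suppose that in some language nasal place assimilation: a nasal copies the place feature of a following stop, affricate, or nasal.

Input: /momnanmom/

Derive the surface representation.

[monnammom]

/m/ before /n/ (alveolar) → [n]
/n/ before /m/ (labial) → [m]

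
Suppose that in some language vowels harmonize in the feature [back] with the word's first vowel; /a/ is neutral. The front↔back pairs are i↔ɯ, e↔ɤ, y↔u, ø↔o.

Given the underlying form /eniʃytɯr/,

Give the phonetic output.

/ɯ/ harmonizes with /e/ ([-back]) → [i]

[eniʃytir]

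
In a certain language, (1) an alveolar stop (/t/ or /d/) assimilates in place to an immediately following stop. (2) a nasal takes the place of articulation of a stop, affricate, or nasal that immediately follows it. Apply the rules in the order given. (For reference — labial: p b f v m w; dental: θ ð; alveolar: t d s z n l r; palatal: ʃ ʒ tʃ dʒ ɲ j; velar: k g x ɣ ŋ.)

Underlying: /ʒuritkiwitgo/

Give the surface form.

[ʒurikkiwikgo]

Rule 1: /t/ before /k/ (velar) → [k]
Rule 1: /t/ before /g/ (velar) → [k]
After rule 1: ʒurikkiwikgo
Rule 2: no segment meets the rule's conditions; no change.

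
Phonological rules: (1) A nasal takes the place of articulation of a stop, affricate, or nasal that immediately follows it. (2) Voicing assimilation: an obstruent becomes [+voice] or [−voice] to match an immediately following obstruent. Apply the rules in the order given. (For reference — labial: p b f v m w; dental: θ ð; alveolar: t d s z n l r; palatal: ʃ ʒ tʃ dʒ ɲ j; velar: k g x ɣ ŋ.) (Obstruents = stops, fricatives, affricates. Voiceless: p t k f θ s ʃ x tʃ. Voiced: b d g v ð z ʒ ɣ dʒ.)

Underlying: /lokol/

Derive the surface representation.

Rule 1: no segment meets the rule's conditions; no change.
After rule 1: lokol
Rule 2: no segment meets the rule's conditions; no change.

[lokol]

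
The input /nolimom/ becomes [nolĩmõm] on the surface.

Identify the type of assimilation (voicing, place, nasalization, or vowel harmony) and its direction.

/i/→[ĩ] /o/→[õ].
Each target copies a feature from the following segment, so the direction is regressive.

nasalization, regressive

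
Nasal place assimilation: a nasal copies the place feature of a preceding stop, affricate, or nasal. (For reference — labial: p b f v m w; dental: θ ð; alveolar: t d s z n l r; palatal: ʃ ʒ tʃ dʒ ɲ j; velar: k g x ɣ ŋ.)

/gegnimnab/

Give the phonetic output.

/n/ after /g/ (velar) → [ŋ]
/n/ after /m/ (labial) → [m]

[gegŋimmab]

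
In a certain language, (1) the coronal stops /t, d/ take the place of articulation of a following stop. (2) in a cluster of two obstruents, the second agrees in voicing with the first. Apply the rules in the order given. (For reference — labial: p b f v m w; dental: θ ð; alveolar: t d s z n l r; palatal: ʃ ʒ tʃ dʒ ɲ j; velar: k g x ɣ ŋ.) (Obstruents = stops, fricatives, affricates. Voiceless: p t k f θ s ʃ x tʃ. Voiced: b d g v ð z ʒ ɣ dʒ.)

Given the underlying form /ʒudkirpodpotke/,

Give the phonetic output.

Rule 1: /d/ before /k/ (velar) → [g]
Rule 1: /d/ before /p/ (labial) → [b]
Rule 1: /t/ before /k/ (velar) → [k]
After rule 1: ʒugkirpobpokke
Rule 2: /k/ after /g/ (voiced) → [g]
Rule 2: /p/ after /b/ (voiced) → [b]

[ʒuggirpobbokke]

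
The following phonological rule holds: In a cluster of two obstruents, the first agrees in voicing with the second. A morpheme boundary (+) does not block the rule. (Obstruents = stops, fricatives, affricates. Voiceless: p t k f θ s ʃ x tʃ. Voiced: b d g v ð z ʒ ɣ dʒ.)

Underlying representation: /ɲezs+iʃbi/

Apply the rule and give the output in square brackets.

/z/ before /s/ (voiceless) → [s]
/ʃ/ before /b/ (voiced) → [ʒ]

[ɲess+iʒbi]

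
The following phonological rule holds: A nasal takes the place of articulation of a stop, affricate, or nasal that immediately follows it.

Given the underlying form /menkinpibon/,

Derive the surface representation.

[meŋkimpibon]

/n/ before /k/ (velar) → [ŋ]
/n/ before /p/ (labial) → [m]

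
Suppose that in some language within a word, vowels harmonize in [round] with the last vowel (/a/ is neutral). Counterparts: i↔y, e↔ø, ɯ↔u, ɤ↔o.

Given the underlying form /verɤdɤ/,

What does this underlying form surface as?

no segment meets the rule's conditions; no change.

[verɤdɤ]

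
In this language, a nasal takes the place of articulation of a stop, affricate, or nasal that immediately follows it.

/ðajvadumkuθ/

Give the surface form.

/m/ before /k/ (velar) → [ŋ]

[ðajvaduŋkuθ]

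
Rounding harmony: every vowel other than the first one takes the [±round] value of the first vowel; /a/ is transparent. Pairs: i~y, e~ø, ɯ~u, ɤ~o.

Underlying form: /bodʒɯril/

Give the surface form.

/ɯ/ harmonizes with /o/ ([+round]) → [u]
/i/ harmonizes with /o/ ([+round]) → [y]

[bodʒuryl]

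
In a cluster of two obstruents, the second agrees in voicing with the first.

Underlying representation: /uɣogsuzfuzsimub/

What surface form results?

[uɣogzuzvuzzimub]

/s/ after /g/ (voiced) → [z]
/f/ after /z/ (voiced) → [v]
/s/ after /z/ (voiced) → [z]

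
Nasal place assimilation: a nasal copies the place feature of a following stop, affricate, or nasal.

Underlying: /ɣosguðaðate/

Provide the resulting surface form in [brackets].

[ɣosguðaðate]

no segment meets the rule's conditions; no change.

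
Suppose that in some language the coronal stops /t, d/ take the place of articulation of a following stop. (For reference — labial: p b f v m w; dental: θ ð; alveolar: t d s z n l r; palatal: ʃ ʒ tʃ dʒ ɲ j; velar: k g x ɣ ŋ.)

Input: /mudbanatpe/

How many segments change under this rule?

/d/ before /b/ (labial) → [b]
/t/ before /p/ (labial) → [p]
2 segments change.

2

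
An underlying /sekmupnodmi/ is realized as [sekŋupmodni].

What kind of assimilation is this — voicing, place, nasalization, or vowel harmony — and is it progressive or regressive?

/m/→[ŋ] /n/→[m] /m/→[n].
Each target copies a feature from the preceding segment, so the direction is progressive.

place assimilation, progressive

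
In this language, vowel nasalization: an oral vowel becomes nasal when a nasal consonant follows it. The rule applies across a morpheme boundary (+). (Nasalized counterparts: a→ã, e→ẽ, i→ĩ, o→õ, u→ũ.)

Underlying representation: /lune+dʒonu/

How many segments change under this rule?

2

/u/ before nasal /n/ → [ũ]
/o/ before nasal /n/ → [õ]
2 segments change.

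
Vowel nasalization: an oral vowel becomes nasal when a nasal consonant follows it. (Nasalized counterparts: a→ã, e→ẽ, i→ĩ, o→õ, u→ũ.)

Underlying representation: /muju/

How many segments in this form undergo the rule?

0

No segment meets the rule's conditions.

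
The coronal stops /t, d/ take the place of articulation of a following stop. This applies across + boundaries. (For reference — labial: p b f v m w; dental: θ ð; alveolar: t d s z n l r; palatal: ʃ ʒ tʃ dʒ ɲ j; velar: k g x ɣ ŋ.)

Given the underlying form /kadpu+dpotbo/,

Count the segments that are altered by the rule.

3

/d/ before /p/ (labial) → [b]
/d/ before /p/ (labial) → [b]
/t/ before /b/ (labial) → [p]
3 segments change.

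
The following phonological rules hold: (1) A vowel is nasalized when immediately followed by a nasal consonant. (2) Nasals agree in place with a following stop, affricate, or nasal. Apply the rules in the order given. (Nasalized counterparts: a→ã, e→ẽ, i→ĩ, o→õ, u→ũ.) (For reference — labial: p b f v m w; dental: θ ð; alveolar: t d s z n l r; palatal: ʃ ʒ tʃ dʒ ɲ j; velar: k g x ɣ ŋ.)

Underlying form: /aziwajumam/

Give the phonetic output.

Rule 1: /u/ before nasal /m/ → [ũ]
Rule 1: /a/ before nasal /m/ → [ã]
After rule 1: aziwajũmãm
Rule 2: no segment meets the rule's conditions; no change.

[aziwajũmãm]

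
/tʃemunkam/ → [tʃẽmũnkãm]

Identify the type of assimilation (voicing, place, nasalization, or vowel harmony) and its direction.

/e/→[ẽ] /u/→[ũ] /a/→[ã].
Each target copies a feature from the following segment, so the direction is regressive.

nasalization, regressive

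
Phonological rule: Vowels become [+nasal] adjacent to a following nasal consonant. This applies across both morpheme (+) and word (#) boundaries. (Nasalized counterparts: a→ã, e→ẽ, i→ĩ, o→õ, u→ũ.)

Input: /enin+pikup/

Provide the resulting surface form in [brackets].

/e/ before nasal /n/ → [ẽ]
/i/ before nasal /n/ → [ĩ]

[ẽnĩn+pikup]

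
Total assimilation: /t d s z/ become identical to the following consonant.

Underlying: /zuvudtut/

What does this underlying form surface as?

[zuvuttut]

/d/ before /t/ → [t] (total assimilation)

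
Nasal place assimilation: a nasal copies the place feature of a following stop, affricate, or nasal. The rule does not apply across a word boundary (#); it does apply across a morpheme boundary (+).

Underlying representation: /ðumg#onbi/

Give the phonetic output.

/m/ before /g/ (velar) → [ŋ]
/n/ before /b/ (labial) → [m]

[ðuŋg#ombi]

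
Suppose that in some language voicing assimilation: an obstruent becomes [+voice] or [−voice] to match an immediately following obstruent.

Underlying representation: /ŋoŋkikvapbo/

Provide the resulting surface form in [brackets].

/k/ before /v/ (voiced) → [g]
/p/ before /b/ (voiced) → [b]

[ŋoŋkigvabbo]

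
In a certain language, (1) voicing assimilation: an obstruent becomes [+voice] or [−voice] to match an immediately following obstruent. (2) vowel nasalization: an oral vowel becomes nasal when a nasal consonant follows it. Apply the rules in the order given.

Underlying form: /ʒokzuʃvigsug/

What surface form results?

Rule 1: /k/ before /z/ (voiced) → [g]
Rule 1: /ʃ/ before /v/ (voiced) → [ʒ]
Rule 1: /g/ before /s/ (voiceless) → [k]
After rule 1: ʒogzuʒviksug
Rule 2: no segment meets the rule's conditions; no change.

[ʒogzuʒviksug]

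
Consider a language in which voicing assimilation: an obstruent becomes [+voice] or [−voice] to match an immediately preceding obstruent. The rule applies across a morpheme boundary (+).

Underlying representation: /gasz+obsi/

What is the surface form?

[gass+obzi]

/z/ after /s/ (voiceless) → [s]
/s/ after /b/ (voiced) → [z]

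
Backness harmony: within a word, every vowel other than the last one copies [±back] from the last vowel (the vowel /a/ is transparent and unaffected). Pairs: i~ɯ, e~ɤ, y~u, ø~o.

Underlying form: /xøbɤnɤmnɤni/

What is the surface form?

/ɤ/ harmonizes with /i/ ([-back]) → [e]
/ɤ/ harmonizes with /i/ ([-back]) → [e]
/ɤ/ harmonizes with /i/ ([-back]) → [e]

[xøbenemneni]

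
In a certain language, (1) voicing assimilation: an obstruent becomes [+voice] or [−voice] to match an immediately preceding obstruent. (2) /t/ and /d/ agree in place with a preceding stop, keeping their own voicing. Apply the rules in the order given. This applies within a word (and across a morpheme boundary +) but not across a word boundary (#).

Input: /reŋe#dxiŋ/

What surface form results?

[reŋe#dɣiŋ]

Rule 1: /x/ after /d/ (voiced) → [ɣ]
After rule 1: reŋe#dɣiŋ
Rule 2: no segment meets the rule's conditions; no change.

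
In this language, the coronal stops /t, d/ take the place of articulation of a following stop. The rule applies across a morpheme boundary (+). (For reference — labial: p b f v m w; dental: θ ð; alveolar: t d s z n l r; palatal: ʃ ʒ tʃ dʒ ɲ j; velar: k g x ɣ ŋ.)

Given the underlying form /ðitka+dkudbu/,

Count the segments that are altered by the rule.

/t/ before /k/ (velar) → [k]
/d/ before /k/ (velar) → [g]
/d/ before /b/ (labial) → [b]
3 segments change.

3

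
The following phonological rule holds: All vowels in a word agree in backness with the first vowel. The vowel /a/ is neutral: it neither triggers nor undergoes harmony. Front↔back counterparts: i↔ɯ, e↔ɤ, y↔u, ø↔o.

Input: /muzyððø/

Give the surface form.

/y/ harmonizes with /u/ ([+back]) → [u]
/ø/ harmonizes with /u/ ([+back]) → [o]

[muzuððo]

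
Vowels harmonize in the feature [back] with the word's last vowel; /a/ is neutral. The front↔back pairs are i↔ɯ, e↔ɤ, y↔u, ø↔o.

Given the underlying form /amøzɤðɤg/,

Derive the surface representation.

/ø/ harmonizes with /ɤ/ ([+back]) → [o]

[amozɤðɤg]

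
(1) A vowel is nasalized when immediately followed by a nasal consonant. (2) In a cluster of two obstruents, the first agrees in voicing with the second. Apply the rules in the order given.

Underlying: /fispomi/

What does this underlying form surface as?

Rule 1: /o/ before nasal /m/ → [õ]
After rule 1: fispõmi
Rule 2: no segment meets the rule's conditions; no change.

[fispõmi]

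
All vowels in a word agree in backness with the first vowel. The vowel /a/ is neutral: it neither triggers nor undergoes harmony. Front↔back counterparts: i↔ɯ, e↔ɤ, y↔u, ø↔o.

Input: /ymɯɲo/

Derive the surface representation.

[ymiɲø]

/ɯ/ harmonizes with /y/ ([-back]) → [i]
/o/ harmonizes with /y/ ([-back]) → [ø]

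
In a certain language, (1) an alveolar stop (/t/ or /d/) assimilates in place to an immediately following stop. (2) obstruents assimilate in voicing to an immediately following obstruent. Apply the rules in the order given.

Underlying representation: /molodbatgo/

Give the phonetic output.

Rule 1: /d/ before /b/ (labial) → [b]
Rule 1: /t/ before /g/ (velar) → [k]
After rule 1: molobbakgo
Rule 2: /k/ before /g/ (voiced) → [g]

[molobbaggo]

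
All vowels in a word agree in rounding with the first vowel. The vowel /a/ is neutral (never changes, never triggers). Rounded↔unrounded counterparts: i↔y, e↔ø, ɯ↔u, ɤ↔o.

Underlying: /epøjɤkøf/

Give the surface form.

/ø/ harmonizes with /e/ ([-round]) → [e]
/ø/ harmonizes with /e/ ([-round]) → [e]

[epejɤkef]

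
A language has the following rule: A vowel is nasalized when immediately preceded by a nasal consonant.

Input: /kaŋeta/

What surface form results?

/e/ after nasal /ŋ/ → [ẽ]

[kaŋẽta]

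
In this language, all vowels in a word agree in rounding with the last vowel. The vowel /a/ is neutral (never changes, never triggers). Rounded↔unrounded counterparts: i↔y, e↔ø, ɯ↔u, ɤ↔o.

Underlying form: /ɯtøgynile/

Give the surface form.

[ɯteginile]

/ø/ harmonizes with /e/ ([-round]) → [e]
/y/ harmonizes with /e/ ([-round]) → [i]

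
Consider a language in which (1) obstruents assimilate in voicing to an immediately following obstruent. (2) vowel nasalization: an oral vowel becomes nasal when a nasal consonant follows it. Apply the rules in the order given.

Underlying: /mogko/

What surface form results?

Rule 1: /g/ before /k/ (voiceless) → [k]
After rule 1: mokko
Rule 2: no segment meets the rule's conditions; no change.

[mokko]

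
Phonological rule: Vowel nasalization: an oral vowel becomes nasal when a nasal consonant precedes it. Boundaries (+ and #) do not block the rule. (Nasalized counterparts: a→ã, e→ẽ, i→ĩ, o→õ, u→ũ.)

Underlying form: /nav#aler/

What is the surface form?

[nãv#aler]

/a/ after nasal /n/ → [ã]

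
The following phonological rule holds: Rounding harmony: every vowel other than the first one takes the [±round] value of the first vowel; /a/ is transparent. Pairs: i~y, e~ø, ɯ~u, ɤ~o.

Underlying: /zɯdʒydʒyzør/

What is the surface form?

/y/ harmonizes with /ɯ/ ([-round]) → [i]
/y/ harmonizes with /ɯ/ ([-round]) → [i]
/ø/ harmonizes with /ɯ/ ([-round]) → [e]

[zɯdʒidʒizer]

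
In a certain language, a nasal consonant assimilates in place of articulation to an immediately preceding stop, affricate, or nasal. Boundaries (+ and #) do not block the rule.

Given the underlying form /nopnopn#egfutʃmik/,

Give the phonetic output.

[nopmopm#egfutʃɲik]

/n/ after /p/ (labial) → [m]
/n/ after /p/ (labial) → [m]
/m/ after /tʃ/ (palatal) → [ɲ]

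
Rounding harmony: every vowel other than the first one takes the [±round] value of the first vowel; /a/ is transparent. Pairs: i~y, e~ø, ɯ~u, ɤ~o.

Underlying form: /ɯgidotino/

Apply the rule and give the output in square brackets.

/o/ harmonizes with /ɯ/ ([-round]) → [ɤ]
/o/ harmonizes with /ɯ/ ([-round]) → [ɤ]

[ɯgidɤtinɤ]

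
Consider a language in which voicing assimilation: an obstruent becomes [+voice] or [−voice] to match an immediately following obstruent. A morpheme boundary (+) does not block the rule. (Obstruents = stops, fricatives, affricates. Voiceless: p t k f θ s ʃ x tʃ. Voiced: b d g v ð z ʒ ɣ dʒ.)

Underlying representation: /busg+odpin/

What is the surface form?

/s/ before /g/ (voiced) → [z]
/d/ before /p/ (voiceless) → [t]

[buzg+otpin]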